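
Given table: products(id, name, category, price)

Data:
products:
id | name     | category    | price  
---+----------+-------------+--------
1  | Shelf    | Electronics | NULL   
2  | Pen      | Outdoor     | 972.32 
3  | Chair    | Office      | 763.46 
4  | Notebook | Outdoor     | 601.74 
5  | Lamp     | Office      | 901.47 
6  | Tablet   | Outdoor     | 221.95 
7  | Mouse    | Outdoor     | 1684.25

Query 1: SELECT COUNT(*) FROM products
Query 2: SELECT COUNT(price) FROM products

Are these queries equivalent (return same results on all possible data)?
No, not equivalent

Query 1 returns: [(7,)]
Query 2 returns: [(6,)]

Reason: COUNT(*) includes NULLs, COUNT(column) excludes them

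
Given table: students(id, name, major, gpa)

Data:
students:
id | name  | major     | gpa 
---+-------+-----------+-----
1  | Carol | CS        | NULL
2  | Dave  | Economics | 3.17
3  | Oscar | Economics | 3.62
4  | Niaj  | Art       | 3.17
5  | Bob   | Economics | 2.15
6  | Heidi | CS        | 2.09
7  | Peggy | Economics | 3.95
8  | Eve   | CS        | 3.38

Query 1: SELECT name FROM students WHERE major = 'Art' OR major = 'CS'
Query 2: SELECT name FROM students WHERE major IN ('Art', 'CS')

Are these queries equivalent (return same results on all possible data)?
Yes, equivalent

Both queries return: [('Carol',), ('Eve',), ('Heidi',), ('Niaj',)]

Reason: OR vs IN are equivalent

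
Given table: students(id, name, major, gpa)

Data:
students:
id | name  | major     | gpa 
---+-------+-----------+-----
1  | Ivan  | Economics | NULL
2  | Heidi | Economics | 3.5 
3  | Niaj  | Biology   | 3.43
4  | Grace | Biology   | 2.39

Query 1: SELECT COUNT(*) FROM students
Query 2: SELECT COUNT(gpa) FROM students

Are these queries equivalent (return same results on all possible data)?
No, not equivalent

Query 1 returns: [(4,)]
Query 2 returns: [(3,)]

Reason: COUNT(*) includes NULLs, COUNT(column) excludes them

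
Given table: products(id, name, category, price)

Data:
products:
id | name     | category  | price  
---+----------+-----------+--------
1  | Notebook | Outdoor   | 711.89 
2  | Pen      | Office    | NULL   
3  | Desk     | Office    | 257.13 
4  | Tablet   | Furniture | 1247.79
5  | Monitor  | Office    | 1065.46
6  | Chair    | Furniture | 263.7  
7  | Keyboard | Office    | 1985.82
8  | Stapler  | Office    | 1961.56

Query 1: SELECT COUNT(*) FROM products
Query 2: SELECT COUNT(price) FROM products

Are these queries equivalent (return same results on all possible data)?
No, not equivalent

Query 1 returns: [(8,)]
Query 2 returns: [(7,)]

Reason: COUNT(*) includes NULLs, COUNT(column) excludes them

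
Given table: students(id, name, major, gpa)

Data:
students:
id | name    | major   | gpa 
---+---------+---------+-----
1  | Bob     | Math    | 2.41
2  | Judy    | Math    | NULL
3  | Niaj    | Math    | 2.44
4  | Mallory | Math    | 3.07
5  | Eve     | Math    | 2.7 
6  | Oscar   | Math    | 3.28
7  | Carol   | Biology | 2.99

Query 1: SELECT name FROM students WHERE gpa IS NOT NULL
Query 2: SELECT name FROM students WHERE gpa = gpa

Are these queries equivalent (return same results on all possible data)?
Yes, equivalent

Both queries return: [('Bob',), ('Carol',), ('Eve',), ('Mallory',), ('Niaj',), ('Oscar',)]

Reason: IS NOT NULL vs self-equality (both exclude NULLs)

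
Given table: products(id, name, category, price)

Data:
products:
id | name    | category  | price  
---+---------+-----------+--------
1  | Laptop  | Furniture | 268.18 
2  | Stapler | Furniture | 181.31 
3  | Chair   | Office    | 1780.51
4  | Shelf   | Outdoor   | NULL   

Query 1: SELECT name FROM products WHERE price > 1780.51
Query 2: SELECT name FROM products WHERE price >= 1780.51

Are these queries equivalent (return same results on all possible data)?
No, not equivalent

Query 1 returns: []
Query 2 returns: [('Chair',)]

Reason: > vs >= gives different results when price = 1780.51 exists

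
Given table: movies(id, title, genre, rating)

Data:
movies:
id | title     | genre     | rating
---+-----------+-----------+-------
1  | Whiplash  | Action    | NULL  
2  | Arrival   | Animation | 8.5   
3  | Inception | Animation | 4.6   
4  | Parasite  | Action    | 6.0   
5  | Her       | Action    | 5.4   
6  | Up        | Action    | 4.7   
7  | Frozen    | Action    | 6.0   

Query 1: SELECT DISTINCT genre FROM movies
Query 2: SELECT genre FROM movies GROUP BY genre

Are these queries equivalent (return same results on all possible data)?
Yes, equivalent

Both queries return: [('Action',), ('Animation',)]

Reason: Both get unique genres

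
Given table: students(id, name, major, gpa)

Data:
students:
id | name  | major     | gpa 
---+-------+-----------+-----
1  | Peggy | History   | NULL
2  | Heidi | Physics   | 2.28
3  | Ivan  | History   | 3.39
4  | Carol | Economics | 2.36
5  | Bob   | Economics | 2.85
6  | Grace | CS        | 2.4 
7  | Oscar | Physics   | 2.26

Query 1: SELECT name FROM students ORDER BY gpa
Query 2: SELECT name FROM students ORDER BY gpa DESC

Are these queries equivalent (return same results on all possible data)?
No, not equivalent

Query 1 returns: [('Peggy',), ('Oscar',), ('Heidi',), ('Carol',), ('Grace',), ('Bob',), ('Ivan',)]
Query 2 returns: [('Ivan',), ('Bob',), ('Grace',), ('Carol',), ('Heidi',), ('Oscar',), ('Peggy',)]

Reason: ASC vs DESC gives opposite ordering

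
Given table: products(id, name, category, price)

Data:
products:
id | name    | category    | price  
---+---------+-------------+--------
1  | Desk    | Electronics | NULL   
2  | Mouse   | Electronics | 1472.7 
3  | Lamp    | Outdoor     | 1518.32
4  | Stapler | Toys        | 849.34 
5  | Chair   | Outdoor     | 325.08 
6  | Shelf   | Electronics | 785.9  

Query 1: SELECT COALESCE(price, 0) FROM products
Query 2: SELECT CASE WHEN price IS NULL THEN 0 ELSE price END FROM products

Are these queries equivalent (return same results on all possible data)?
Yes, equivalent

Both queries return: [(0,), (325.08,), (785.9,), (849.34,), (1472.7,), (1518.32,)]

Reason: COALESCE vs CASE for NULL handling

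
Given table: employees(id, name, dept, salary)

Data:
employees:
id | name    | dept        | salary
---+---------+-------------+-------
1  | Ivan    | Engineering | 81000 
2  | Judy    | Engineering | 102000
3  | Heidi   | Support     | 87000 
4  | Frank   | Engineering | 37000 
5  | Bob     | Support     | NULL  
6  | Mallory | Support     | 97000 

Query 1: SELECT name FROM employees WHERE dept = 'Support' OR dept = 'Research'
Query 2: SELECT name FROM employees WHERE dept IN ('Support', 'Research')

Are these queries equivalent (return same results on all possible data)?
Yes, equivalent

Both queries return: [('Bob',), ('Heidi',), ('Mallory',)]

Reason: OR vs IN are equivalent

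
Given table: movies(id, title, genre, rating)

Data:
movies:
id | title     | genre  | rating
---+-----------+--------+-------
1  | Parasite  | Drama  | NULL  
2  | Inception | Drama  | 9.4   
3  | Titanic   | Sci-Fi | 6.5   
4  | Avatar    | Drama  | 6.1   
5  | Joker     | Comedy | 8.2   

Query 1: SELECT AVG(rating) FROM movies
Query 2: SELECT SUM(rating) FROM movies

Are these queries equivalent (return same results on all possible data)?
No, not equivalent

Query 1 returns: [(7.55,)]
Query 2 returns: [(30.2,)]

Reason: AVG vs SUM give different aggregate values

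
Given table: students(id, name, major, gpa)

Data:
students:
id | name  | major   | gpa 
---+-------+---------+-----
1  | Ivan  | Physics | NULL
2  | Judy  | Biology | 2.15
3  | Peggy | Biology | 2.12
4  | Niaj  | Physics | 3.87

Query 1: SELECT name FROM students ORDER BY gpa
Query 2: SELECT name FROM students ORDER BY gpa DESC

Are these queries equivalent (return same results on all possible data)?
No, not equivalent

Query 1 returns: [('Ivan',), ('Peggy',), ('Judy',), ('Niaj',)]
Query 2 returns: [('Niaj',), ('Judy',), ('Peggy',), ('Ivan',)]

Reason: ASC vs DESC gives opposite ordering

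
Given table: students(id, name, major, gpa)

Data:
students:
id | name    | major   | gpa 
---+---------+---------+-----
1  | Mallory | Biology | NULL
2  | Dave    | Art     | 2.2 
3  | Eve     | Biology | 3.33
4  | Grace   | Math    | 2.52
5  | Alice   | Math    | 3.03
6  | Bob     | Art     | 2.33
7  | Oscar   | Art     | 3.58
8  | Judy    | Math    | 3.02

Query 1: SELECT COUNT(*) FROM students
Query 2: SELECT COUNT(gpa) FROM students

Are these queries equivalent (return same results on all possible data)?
No, not equivalent

Query 1 returns: [(8,)]
Query 2 returns: [(7,)]

Reason: COUNT(*) includes NULLs, COUNT(column) excludes them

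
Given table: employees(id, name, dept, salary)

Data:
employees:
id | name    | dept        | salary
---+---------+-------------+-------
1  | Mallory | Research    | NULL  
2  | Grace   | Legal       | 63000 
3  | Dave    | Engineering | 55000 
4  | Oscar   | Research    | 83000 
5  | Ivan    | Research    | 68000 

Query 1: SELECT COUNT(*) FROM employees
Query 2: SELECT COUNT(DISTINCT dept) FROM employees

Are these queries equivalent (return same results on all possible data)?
No, not equivalent

Query 1 returns: [(5,)]
Query 2 returns: [(3,)]

Reason: COUNT(*) counts rows, COUNT(DISTINCT dept) counts unique depts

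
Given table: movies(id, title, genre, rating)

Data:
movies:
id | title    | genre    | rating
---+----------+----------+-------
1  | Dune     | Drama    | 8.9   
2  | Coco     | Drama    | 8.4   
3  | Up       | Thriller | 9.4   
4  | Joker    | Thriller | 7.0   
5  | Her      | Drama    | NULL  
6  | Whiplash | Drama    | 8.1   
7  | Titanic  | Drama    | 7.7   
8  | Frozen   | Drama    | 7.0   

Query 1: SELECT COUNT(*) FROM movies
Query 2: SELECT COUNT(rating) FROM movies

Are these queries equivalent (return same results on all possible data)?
No, not equivalent

Query 1 returns: [(8,)]
Query 2 returns: [(7,)]

Reason: COUNT(*) includes NULLs, COUNT(column) excludes them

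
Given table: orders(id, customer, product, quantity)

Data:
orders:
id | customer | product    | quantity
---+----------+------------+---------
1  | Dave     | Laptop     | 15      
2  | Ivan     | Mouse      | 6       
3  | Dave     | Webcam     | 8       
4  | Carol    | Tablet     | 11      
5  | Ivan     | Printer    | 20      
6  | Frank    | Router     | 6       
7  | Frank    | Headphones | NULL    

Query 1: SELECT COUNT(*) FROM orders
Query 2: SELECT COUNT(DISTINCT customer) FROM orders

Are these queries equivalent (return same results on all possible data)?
No, not equivalent

Query 1 returns: [(7,)]
Query 2 returns: [(4,)]

Reason: COUNT(*) counts rows, COUNT(DISTINCT customer) counts unique customers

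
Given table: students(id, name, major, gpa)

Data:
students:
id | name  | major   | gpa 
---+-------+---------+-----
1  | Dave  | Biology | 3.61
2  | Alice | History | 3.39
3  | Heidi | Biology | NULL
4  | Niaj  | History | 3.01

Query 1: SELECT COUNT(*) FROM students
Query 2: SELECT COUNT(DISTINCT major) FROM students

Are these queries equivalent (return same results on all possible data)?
No, not equivalent

Query 1 returns: [(4,)]
Query 2 returns: [(2,)]

Reason: COUNT(*) counts rows, COUNT(DISTINCT major) counts unique majors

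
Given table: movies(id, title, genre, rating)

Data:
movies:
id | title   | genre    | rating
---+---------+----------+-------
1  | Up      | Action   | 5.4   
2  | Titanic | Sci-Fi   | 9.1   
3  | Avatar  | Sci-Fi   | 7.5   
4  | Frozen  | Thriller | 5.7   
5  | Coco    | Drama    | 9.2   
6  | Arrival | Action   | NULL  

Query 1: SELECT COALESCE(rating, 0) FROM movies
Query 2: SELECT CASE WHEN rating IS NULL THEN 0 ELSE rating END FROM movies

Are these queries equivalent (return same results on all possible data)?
Yes, equivalent

Both queries return: [(0,), (5.4,), (5.7,), (7.5,), (9.1,), (9.2,)]

Reason: COALESCE vs CASE for NULL handling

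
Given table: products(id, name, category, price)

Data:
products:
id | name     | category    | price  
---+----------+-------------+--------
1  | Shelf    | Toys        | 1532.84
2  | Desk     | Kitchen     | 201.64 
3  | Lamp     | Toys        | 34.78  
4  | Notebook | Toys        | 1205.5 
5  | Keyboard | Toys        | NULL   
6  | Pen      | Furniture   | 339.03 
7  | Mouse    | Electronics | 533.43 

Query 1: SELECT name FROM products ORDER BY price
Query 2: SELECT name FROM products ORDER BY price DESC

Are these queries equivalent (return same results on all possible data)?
No, not equivalent

Query 1 returns: [('Keyboard',), ('Lamp',), ('Desk',), ('Pen',), ('Mouse',), ('Notebook',), ('Shelf',)]
Query 2 returns: [('Shelf',), ('Notebook',), ('Mouse',), ('Pen',), ('Desk',), ('Lamp',), ('Keyboard',)]

Reason: ASC vs DESC gives opposite ordering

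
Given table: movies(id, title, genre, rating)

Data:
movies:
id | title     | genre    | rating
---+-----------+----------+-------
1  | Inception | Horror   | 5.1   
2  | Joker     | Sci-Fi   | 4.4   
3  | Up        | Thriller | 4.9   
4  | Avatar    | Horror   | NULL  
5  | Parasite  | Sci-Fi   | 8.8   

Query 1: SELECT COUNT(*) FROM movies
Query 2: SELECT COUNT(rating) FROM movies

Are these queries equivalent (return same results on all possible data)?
No, not equivalent

Query 1 returns: [(5,)]
Query 2 returns: [(4,)]

Reason: COUNT(*) includes NULLs, COUNT(column) excludes them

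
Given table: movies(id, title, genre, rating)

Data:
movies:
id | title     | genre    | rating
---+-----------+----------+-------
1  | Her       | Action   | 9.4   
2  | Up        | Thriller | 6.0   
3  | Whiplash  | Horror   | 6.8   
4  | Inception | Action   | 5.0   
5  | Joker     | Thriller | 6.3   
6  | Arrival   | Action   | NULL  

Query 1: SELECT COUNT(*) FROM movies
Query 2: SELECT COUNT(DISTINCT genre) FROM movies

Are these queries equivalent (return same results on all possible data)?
No, not equivalent

Query 1 returns: [(6,)]
Query 2 returns: [(3,)]

Reason: COUNT(*) counts rows, COUNT(DISTINCT genre) counts unique genres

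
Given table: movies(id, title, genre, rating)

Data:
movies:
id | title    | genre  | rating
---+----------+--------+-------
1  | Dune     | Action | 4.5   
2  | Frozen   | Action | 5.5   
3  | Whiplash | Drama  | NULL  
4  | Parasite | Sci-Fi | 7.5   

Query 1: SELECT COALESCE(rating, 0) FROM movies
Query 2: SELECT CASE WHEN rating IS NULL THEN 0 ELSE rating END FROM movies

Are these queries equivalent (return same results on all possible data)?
Yes, equivalent

Both queries return: [(0,), (4.5,), (5.5,), (7.5,)]

Reason: COALESCE vs CASE for NULL handling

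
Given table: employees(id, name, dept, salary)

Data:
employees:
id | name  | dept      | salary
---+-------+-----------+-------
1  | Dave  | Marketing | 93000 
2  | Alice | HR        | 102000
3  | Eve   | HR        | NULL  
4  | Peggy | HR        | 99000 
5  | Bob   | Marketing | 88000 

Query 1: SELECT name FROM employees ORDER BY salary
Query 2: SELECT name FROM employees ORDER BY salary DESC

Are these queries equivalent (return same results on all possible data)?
No, not equivalent

Query 1 returns: [('Eve',), ('Bob',), ('Dave',), ('Peggy',), ('Alice',)]
Query 2 returns: [('Alice',), ('Peggy',), ('Dave',), ('Bob',), ('Eve',)]

Reason: ASC vs DESC gives opposite ordering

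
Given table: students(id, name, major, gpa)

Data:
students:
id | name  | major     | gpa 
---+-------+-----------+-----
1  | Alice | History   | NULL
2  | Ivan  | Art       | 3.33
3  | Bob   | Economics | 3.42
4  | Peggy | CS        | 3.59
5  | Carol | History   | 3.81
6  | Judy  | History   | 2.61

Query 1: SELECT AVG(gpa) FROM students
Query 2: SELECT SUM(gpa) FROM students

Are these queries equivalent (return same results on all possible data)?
No, not equivalent

Query 1 returns: [(3.3519999999999994,)]
Query 2 returns: [(16.759999999999998,)]

Reason: AVG vs SUM give different aggregate values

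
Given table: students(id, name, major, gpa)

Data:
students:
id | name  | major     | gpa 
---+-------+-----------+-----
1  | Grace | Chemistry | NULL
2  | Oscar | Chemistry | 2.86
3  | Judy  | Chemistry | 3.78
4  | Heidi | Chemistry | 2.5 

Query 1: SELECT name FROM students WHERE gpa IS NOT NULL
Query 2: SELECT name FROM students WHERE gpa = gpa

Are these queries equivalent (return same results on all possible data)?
Yes, equivalent

Both queries return: [('Heidi',), ('Judy',), ('Oscar',)]

Reason: IS NOT NULL vs self-equality (both exclude NULLs)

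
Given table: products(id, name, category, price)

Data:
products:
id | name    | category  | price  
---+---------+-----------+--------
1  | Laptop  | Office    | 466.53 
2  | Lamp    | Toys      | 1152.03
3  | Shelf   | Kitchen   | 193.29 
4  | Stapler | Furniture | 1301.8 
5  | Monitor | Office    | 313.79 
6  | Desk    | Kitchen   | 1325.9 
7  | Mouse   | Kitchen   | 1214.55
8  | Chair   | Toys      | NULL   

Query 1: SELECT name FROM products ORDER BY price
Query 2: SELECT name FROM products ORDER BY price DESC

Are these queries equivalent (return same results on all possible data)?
No, not equivalent

Query 1 returns: [('Chair',), ('Shelf',), ('Monitor',), ('Laptop',), ('Lamp',), ('Mouse',), ('Stapler',), ('Desk',)]
Query 2 returns: [('Desk',), ('Stapler',), ('Mouse',), ('Lamp',), ('Laptop',), ('Monitor',), ('Shelf',), ('Chair',)]

Reason: ASC vs DESC gives opposite ordering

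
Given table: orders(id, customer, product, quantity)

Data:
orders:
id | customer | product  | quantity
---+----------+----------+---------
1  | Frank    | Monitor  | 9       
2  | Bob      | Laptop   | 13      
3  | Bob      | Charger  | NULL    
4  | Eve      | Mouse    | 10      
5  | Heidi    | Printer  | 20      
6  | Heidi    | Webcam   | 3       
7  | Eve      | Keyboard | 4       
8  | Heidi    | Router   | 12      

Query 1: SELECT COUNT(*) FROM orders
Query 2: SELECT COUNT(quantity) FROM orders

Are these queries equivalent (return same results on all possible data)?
No, not equivalent

Query 1 returns: [(8,)]
Query 2 returns: [(7,)]

Reason: COUNT(*) includes NULLs, COUNT(column) excludes them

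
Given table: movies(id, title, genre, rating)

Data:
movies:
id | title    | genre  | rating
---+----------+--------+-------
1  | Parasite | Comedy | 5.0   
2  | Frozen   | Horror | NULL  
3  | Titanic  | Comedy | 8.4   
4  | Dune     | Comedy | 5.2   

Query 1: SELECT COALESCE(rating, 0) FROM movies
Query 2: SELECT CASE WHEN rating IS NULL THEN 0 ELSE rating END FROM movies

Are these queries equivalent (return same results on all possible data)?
Yes, equivalent

Both queries return: [(0,), (5.0,), (5.2,), (8.4,)]

Reason: COALESCE vs CASE for NULL handling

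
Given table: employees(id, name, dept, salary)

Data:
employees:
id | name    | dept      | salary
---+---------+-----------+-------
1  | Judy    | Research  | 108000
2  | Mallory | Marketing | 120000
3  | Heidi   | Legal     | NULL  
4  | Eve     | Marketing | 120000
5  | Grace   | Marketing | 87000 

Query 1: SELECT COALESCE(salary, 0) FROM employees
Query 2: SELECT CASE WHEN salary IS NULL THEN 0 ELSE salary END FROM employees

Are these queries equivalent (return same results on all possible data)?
Yes, equivalent

Both queries return: [(0,), (87000,), (108000,), (120000,), (120000,)]

Reason: COALESCE vs CASE for NULL handling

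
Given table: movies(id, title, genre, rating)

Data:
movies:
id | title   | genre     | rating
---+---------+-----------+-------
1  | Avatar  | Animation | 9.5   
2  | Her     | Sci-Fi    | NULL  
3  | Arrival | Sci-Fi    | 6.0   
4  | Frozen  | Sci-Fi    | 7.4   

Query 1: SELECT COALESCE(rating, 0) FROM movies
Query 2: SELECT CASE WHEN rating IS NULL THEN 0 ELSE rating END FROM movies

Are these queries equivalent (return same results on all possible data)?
Yes, equivalent

Both queries return: [(0,), (6.0,), (7.4,), (9.5,)]

Reason: COALESCE vs CASE for NULL handling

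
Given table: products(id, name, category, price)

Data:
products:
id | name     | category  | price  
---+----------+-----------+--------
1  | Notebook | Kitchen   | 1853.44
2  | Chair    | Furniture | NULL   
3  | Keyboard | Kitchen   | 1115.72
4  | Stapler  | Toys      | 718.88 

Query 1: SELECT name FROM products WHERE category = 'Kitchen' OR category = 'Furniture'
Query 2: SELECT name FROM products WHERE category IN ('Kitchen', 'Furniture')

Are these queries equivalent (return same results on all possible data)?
Yes, equivalent

Both queries return: [('Chair',), ('Keyboard',), ('Notebook',)]

Reason: OR vs IN are equivalent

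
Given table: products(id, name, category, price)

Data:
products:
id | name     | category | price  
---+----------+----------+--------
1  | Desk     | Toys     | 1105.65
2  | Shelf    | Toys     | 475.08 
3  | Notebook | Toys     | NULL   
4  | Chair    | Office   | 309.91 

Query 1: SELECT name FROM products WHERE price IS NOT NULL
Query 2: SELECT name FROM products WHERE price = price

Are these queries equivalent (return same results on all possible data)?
Yes, equivalent

Both queries return: [('Chair',), ('Desk',), ('Shelf',)]

Reason: IS NOT NULL vs self-equality (both exclude NULLs)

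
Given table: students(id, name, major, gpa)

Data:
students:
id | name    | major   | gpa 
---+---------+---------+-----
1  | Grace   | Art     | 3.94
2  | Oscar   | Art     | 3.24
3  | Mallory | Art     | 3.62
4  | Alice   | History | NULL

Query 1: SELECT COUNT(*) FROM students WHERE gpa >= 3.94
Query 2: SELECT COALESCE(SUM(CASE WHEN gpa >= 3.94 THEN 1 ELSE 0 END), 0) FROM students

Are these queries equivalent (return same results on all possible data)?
Yes, equivalent

Both queries return: [(1,)]

Reason: COUNT with WHERE vs conditional SUM (COALESCE handles empty-table NULL)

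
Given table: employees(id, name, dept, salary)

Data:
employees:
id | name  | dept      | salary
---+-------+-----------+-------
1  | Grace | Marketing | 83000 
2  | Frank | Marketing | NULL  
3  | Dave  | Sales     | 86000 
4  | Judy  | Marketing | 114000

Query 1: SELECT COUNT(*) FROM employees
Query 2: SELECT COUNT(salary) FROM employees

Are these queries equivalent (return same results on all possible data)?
No, not equivalent

Query 1 returns: [(4,)]
Query 2 returns: [(3,)]

Reason: COUNT(*) includes NULLs, COUNT(column) excludes them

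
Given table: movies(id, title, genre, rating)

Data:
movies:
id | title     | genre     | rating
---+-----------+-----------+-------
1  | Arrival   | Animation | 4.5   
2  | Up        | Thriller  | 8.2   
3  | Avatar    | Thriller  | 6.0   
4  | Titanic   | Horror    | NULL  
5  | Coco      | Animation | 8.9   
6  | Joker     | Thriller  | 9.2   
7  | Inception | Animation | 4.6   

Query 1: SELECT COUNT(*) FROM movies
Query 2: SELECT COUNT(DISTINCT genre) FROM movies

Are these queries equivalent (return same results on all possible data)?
No, not equivalent

Query 1 returns: [(7,)]
Query 2 returns: [(3,)]

Reason: COUNT(*) counts rows, COUNT(DISTINCT genre) counts unique genres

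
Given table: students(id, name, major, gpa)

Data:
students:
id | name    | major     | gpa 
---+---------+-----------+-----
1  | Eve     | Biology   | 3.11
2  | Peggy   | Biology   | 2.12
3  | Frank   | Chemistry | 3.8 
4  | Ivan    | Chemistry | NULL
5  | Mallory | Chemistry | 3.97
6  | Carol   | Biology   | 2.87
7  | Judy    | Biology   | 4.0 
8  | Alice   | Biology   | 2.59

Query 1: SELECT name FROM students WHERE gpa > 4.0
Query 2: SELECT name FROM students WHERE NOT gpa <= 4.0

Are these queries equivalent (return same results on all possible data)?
Yes, equivalent

Both queries return: []

Reason: Both filter gpa > 4.0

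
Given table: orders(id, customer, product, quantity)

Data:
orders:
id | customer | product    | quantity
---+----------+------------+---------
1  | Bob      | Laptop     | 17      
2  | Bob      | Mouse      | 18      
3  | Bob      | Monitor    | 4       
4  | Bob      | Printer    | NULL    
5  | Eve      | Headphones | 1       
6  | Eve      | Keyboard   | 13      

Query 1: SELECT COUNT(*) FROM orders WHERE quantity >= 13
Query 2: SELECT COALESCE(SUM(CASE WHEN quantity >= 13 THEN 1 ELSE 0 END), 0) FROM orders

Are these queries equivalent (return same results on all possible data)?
Yes, equivalent

Both queries return: [(3,)]

Reason: COUNT with WHERE vs conditional SUM (COALESCE handles empty-table NULL)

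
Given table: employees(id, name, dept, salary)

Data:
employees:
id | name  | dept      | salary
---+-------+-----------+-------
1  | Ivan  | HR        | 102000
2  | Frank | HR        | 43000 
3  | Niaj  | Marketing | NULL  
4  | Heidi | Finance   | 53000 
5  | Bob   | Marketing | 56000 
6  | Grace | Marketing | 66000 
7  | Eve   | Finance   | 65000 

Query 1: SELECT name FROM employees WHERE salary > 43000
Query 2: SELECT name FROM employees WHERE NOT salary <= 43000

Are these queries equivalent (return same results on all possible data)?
Yes, equivalent

Both queries return: [('Bob',), ('Eve',), ('Grace',), ('Heidi',), ('Ivan',)]

Reason: Both filter salary > 43000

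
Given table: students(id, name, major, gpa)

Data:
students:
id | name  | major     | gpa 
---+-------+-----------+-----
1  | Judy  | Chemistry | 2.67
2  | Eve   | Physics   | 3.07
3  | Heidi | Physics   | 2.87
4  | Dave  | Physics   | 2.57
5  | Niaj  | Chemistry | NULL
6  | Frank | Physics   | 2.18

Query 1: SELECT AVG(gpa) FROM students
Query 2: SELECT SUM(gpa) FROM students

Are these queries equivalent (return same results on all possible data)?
No, not equivalent

Query 1 returns: [(2.6719999999999997,)]
Query 2 returns: [(13.36,)]

Reason: AVG vs SUM give different aggregate values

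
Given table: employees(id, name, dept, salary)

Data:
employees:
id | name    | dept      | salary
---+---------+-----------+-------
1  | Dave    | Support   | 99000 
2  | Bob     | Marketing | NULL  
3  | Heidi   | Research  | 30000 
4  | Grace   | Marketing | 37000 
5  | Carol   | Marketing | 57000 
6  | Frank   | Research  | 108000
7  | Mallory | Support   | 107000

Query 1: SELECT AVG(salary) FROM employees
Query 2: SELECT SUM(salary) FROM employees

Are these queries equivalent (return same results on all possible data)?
No, not equivalent

Query 1 returns: [(73000.0,)]
Query 2 returns: [(438000,)]

Reason: AVG vs SUM give different aggregate values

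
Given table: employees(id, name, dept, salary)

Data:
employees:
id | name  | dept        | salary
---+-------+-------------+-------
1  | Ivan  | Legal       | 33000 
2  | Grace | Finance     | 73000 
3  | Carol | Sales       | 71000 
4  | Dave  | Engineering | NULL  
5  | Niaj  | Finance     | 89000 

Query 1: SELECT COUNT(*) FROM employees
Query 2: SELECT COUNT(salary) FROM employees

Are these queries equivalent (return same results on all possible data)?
No, not equivalent

Query 1 returns: [(5,)]
Query 2 returns: [(4,)]

Reason: COUNT(*) includes NULLs, COUNT(column) excludes them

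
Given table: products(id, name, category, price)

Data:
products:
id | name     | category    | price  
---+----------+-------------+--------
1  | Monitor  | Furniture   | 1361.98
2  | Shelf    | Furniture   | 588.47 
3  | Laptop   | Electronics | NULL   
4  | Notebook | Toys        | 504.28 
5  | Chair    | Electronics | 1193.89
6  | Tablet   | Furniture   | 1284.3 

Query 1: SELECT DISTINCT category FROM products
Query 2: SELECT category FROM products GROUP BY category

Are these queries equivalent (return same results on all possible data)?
Yes, equivalent

Both queries return: [('Electronics',), ('Furniture',), ('Toys',)]

Reason: Both get unique categorys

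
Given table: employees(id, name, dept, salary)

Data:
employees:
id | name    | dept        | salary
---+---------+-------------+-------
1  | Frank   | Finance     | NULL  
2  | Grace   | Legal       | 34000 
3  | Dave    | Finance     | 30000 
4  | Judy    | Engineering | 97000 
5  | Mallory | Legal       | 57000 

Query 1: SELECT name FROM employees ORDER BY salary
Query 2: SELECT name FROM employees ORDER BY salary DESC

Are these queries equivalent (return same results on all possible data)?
No, not equivalent

Query 1 returns: [('Frank',), ('Dave',), ('Grace',), ('Mallory',), ('Judy',)]
Query 2 returns: [('Judy',), ('Mallory',), ('Grace',), ('Dave',), ('Frank',)]

Reason: ASC vs DESC gives opposite ordering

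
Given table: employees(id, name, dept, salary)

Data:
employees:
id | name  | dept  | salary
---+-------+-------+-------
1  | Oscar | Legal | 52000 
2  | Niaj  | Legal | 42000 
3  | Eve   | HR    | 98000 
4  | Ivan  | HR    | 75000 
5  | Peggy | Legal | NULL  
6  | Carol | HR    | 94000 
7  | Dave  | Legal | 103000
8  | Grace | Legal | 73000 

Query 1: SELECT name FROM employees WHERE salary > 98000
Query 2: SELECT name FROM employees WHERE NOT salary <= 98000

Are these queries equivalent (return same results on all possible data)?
Yes, equivalent

Both queries return: [('Dave',)]

Reason: Both filter salary > 98000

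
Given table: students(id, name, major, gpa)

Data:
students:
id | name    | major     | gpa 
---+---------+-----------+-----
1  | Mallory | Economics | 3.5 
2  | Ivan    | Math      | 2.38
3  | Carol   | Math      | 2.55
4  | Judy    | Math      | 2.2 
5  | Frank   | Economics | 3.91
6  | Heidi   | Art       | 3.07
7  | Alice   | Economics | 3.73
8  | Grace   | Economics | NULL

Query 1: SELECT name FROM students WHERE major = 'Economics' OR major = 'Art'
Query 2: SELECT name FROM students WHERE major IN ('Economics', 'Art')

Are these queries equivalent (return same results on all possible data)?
Yes, equivalent

Both queries return: [('Alice',), ('Frank',), ('Grace',), ('Heidi',), ('Mallory',)]

Reason: OR vs IN are equivalent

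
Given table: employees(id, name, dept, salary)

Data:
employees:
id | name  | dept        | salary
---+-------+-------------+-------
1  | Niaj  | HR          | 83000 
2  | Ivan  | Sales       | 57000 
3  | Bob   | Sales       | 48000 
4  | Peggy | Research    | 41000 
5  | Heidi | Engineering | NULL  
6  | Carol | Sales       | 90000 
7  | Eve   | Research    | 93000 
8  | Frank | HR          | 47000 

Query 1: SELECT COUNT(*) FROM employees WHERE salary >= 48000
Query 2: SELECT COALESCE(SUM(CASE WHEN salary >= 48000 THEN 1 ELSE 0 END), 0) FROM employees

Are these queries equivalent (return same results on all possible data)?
Yes, equivalent

Both queries return: [(5,)]

Reason: COUNT with WHERE vs conditional SUM (COALESCE handles empty-table NULL)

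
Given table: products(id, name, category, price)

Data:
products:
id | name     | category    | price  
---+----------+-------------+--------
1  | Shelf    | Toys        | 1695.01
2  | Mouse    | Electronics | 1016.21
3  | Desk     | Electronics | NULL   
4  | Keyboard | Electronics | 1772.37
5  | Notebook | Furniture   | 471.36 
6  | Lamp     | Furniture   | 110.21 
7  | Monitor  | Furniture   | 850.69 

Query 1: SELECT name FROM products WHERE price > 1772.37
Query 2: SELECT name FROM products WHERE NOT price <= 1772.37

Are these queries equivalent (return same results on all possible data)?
Yes, equivalent

Both queries return: []

Reason: Both filter price > 1772.37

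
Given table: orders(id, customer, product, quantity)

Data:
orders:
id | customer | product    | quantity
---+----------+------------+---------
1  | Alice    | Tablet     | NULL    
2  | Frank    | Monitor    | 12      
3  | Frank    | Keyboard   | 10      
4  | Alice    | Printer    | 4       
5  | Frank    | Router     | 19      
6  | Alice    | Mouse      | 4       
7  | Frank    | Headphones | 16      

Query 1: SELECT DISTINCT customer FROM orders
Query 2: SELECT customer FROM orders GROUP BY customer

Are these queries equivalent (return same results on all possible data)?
Yes, equivalent

Both queries return: [('Alice',), ('Frank',)]

Reason: Both get unique customers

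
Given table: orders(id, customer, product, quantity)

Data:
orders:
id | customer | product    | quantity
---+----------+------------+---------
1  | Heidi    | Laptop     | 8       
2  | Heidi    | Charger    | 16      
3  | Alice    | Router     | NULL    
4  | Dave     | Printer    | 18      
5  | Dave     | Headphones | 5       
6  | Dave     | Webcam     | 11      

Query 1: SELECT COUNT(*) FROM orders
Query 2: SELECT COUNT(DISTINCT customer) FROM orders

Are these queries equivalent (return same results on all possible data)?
No, not equivalent

Query 1 returns: [(6,)]
Query 2 returns: [(3,)]

Reason: COUNT(*) counts rows, COUNT(DISTINCT customer) counts unique customers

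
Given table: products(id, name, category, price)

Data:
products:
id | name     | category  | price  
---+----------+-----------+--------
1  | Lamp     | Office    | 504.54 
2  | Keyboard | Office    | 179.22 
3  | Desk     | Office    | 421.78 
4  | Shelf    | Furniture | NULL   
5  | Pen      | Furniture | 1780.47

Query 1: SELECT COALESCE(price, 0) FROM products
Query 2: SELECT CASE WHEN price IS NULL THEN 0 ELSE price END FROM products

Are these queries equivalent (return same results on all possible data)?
Yes, equivalent

Both queries return: [(0,), (179.22,), (421.78,), (504.54,), (1780.47,)]

Reason: COALESCE vs CASE for NULL handling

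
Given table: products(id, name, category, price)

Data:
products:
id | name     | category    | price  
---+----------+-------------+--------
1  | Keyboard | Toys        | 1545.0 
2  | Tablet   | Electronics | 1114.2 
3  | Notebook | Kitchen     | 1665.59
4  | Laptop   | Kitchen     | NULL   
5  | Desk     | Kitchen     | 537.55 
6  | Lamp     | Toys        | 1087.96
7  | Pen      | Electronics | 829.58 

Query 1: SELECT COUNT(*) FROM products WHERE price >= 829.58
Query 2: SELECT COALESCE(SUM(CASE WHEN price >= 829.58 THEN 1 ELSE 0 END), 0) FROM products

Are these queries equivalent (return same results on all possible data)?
Yes, equivalent

Both queries return: [(5,)]

Reason: COUNT with WHERE vs conditional SUM (COALESCE handles empty-table NULL)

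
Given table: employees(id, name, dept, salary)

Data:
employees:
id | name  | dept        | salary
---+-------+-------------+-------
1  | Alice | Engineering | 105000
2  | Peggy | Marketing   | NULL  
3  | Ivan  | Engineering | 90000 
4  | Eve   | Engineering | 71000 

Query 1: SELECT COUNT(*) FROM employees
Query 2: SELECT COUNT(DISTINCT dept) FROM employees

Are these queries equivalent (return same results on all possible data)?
No, not equivalent

Query 1 returns: [(4,)]
Query 2 returns: [(2,)]

Reason: COUNT(*) counts rows, COUNT(DISTINCT dept) counts unique depts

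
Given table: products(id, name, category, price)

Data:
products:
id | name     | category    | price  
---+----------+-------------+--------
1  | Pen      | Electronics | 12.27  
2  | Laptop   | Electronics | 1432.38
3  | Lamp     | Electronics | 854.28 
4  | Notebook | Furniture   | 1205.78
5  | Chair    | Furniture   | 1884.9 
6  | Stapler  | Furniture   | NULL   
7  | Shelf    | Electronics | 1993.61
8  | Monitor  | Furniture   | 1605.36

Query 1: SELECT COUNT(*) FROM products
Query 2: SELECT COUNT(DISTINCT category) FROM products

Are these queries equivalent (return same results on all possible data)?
No, not equivalent

Query 1 returns: [(8,)]
Query 2 returns: [(2,)]

Reason: COUNT(*) counts rows, COUNT(DISTINCT category) counts unique categorys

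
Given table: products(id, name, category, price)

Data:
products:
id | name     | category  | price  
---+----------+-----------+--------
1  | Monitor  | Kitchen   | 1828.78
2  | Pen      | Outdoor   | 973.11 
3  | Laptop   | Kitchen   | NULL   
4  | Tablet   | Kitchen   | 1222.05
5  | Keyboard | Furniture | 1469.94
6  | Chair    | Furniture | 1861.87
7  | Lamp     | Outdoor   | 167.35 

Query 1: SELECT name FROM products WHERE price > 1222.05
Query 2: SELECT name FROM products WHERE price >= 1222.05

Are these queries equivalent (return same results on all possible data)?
No, not equivalent

Query 1 returns: [('Monitor',), ('Keyboard',), ('Chair',)]
Query 2 returns: [('Monitor',), ('Tablet',), ('Keyboard',), ('Chair',)]

Reason: > vs >= gives different results when price = 1222.05 exists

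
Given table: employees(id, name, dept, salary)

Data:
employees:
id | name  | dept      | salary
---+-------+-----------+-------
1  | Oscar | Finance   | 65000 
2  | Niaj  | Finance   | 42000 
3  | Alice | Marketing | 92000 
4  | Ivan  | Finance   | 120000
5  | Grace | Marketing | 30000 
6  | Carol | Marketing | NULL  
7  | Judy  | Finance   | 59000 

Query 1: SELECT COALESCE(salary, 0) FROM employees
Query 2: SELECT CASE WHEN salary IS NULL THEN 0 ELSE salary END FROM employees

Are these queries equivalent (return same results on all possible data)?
Yes, equivalent

Both queries return: [(0,), (30000,), (42000,), (59000,), (65000,), (92000,), (120000,)]

Reason: COALESCE vs CASE for NULL handling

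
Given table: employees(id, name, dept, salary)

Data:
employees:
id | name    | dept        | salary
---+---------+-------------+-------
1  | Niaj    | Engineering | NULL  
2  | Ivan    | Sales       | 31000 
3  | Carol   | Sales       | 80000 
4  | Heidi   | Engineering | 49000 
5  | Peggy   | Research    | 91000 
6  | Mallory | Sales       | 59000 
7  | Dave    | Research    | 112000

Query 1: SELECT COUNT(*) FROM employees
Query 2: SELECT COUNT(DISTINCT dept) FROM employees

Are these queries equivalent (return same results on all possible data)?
No, not equivalent

Query 1 returns: [(7,)]
Query 2 returns: [(3,)]

Reason: COUNT(*) counts rows, COUNT(DISTINCT dept) counts unique depts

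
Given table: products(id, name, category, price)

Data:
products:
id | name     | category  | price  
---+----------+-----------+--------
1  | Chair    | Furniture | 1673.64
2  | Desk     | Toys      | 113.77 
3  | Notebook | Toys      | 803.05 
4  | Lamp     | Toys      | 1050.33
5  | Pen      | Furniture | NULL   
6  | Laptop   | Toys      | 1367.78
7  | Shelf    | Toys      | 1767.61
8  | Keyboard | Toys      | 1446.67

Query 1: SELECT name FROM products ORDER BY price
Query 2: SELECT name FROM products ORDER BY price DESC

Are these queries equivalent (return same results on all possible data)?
No, not equivalent

Query 1 returns: [('Pen',), ('Desk',), ('Notebook',), ('Lamp',), ('Laptop',), ('Keyboard',), ('Chair',), ('Shelf',)]
Query 2 returns: [('Shelf',), ('Chair',), ('Keyboard',), ('Laptop',), ('Lamp',), ('Notebook',), ('Desk',), ('Pen',)]

Reason: ASC vs DESC gives opposite ordering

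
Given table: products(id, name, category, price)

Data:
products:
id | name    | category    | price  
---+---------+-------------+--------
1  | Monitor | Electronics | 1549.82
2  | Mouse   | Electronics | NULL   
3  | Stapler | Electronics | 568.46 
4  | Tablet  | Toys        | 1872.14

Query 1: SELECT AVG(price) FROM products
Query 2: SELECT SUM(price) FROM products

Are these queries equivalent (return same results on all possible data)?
No, not equivalent

Query 1 returns: [(1330.14,)]
Query 2 returns: [(3990.42,)]

Reason: AVG vs SUM give different aggregate values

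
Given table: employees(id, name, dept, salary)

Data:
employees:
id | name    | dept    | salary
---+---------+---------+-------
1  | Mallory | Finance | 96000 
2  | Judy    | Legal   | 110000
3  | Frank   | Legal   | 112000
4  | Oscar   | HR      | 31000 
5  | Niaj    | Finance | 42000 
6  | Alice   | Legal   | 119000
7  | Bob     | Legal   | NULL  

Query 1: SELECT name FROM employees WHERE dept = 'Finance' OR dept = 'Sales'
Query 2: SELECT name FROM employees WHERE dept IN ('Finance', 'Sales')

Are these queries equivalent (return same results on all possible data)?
Yes, equivalent

Both queries return: [('Mallory',), ('Niaj',)]

Reason: OR vs IN are equivalent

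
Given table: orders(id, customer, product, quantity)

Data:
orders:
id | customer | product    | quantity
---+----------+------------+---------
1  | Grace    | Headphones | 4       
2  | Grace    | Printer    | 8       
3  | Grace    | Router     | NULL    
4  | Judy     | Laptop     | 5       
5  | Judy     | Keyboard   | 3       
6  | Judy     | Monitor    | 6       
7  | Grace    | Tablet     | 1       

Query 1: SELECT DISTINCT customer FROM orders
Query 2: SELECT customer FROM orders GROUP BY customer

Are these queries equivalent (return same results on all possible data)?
Yes, equivalent

Both queries return: [('Grace',), ('Judy',)]

Reason: Both get unique customers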